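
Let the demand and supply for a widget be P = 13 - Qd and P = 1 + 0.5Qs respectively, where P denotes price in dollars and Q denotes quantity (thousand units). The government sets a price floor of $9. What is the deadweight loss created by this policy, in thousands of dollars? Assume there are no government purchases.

Rearranging demand gives Qd = 13 - P; rearranging supply gives Qs = 2P - 2. In a free market, 13 - P = 2P - 2 gives the equilibrium P* = 5, Q* = 8.
Since 9 > 5, the floor is binding.
At P = 9: Qd = 13 - 9 = 4 and Qs = 2·9 - 2 = 16.
Quantity traded falls to 4. At Q = 4 the demand price is 13 - 4 = 9 and the supply price is (2 + 4)/2 = 3.
Deadweight loss = ½ · (9 - 3) · (8 - 4) = ½ · 6 · 4 = 12.

12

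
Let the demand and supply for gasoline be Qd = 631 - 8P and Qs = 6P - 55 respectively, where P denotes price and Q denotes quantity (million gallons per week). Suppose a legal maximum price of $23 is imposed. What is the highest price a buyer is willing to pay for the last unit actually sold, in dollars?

In a free market, 631 - 8P = 6P - 55 gives the equilibrium P* = 49, Q* = 239.
Because the ceiling (23) lies below the market-clearing price, it is binding.
At P = 23: Qd = 631 - 8·23 = 447 and Qs = 6·23 - 55 = 83.
Only 83 units reach the market. On the demand curve, the marginal buyer's willingness to pay at Q = 83 is (631 - 83)/8 = 68.5.

68.5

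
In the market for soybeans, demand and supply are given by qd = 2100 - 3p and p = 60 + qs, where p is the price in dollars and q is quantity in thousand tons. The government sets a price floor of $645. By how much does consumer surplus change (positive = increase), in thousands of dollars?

Rearranging supply gives qs = p - 60. Without the control the market clears where 2100 - 3p = p - 60, i.e. p* = 540 and q* = 480.
The floor of 645 is above the equilibrium price 540, so it binds.
At p = 645: qd = 2100 - 3·645 = 165 and qs = 645 - 60 = 585.
Consumer surplus without the control is ½ · (700 - 540) · 480 = 38400.
With the floor, consumers buy 165 units at 645, so CS = ½ · (700 - 645) · 165 = 4537.5.
Change in consumer surplus = 4537.5 - 38400 = -33862.5.

-33862.5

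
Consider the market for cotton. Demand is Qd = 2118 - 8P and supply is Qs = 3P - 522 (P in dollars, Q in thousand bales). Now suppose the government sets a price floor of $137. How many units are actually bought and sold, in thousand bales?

198

Equilibrium: 2118 - 8P = 3P - 522, so 2640 = 11P and P* = 240, Q* = 198.
Since 137 is below P* = 240, the floor does not bind and the free-market outcome prevails.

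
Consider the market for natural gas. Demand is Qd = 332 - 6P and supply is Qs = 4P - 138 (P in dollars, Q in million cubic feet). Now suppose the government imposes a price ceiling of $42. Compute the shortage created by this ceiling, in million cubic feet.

Setting quantity demanded equal to quantity supplied, 332 - 6P = 4P - 138, gives P* = 47 and Q* = 50.
Since 42 < 47, the ceiling is binding.
At P = 42: Qd = 332 - 6·42 = 80 and Qs = 4·42 - 138 = 30.
Shortage = Qd - Qs = 80 - 30 = 50.

50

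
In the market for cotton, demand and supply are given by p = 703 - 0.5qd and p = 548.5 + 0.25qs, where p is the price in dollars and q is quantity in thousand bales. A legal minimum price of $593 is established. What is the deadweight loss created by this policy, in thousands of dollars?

Rearranging demand gives qd = 1406 - 2p; rearranging supply gives qs = 4p - 2194. Equilibrium: 1406 - 2p = 4p - 2194, so 3600 = 6p and p* = 600, q* = 206.
Since 593 is below p* = 600, the floor does not bind and the free-market outcome prevails.
Since the control does not bind, no trades are prevented and deadweight loss is zero.

0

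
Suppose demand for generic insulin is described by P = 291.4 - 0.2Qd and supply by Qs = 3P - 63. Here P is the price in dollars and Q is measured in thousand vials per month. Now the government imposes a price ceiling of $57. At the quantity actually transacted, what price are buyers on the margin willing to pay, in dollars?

Rearranging demand gives Qd = 1457 - 5P. Without the control the market clears where 1457 - 5P = 3P - 63, i.e. P* = 190 and Q* = 507.
The ceiling of 57 is below the equilibrium price 190, so it binds.
At P = 57: Qd = 1457 - 5·57 = 1172 and Qs = 3·57 - 63 = 108.
Only 108 units reach the market. On the demand curve, the marginal buyer's willingness to pay at Q = 108 is (1457 - 108)/5 = 269.8.

269.8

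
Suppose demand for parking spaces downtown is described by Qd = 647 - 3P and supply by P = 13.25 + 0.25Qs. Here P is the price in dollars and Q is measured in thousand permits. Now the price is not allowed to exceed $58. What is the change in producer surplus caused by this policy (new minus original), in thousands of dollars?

Rearranging supply gives Qs = 4P - 53. Equilibrium: 647 - 3P = 4P - 53, so 700 = 7P and P* = 100, Q* = 347.
The ceiling of 58 is below the equilibrium price 100, so it binds.
At P = 58: Qd = 647 - 3·58 = 473 and Qs = 4·58 - 53 = 179.
Producer surplus without the control is ½ · (100 - 13.25) · 347 = 15051.125.
With the ceiling, producers sell 179 units at 58, so PS = ½ · (58 - 13.25) · 179 = 4005.125.
Change in producer surplus = 4005.125 - 15051.125 = -11046.

-11046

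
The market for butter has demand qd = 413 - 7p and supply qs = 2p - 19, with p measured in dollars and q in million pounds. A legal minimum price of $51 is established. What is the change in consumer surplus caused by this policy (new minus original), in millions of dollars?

Without the control the market clears where 413 - 7p = 2p - 19, i.e. p* = 48 and q* = 77.
The floor of 51 is above the equilibrium price 48, so it binds.
At p = 51: qd = 413 - 7·51 = 56 and qs = 2·51 - 19 = 83.
Consumer surplus without the control is ½ · (59 - 48) · 77 = 423.5.
With the floor, consumers buy 56 units at 51, so CS = ½ · (59 - 51) · 56 = 224.
Change in consumer surplus = 224 - 423.5 = -199.5.

-199.5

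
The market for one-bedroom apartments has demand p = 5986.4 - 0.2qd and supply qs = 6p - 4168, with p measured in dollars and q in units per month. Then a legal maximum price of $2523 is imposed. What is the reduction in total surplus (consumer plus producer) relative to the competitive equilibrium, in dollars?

2197331.4

Rearranging demand gives qd = 29932 - 5p. Setting quantity demanded equal to quantity supplied, 29932 - 5p = 6p - 4168, gives p* = 3100 and q* = 14432.
The ceiling of 2523 is below the equilibrium price 3100, so it binds.
At p = 2523: qd = 29932 - 5·2523 = 17317 and qs = 6·2523 - 4168 = 10970.
Quantity traded falls to 10970. At q = 10970 the demand price is (29932 - 10970)/5 = 3792.4 and the supply price is (4168 + 10970)/6 = 2523.
Deadweight loss = ½ · (3792.4 - 2523) · (14432 - 10970) = ½ · 1269.4 · 3462 = 2197331.4.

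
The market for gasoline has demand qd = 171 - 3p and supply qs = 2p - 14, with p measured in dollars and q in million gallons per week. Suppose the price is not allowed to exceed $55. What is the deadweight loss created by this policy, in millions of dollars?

0

Without the control the market clears where 171 - 3p = 2p - 14, i.e. p* = 37 and q* = 60.
Since 55 is above p* = 37, the ceiling does not bind and the free-market outcome prevails.
Since the control does not bind, no trades are prevented and deadweight loss is zero.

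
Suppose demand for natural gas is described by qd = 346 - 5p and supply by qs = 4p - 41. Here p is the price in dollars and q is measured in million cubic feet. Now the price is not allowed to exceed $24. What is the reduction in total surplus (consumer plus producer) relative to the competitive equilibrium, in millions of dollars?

1299.6

Setting quantity demanded equal to quantity supplied, 346 - 5p = 4p - 41, gives p* = 43 and q* = 131.
Since 24 < 43, the ceiling is binding.
At p = 24: qd = 346 - 5·24 = 226 and qs = 4·24 - 41 = 55.
Quantity traded falls to 55. At q = 55 the demand price is (346 - 55)/5 = 58.2 and the supply price is (41 + 55)/4 = 24.
Deadweight loss = ½ · (58.2 - 24) · (131 - 55) = ½ · 34.2 · 76 = 1299.6.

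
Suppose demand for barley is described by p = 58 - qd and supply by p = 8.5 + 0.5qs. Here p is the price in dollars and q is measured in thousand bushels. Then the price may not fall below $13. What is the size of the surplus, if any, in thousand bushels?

0

Rearranging demand gives qd = 58 - p; rearranging supply gives qs = 2p - 17. Equilibrium: 58 - p = 2p - 17, so 75 = 3p and p* = 25, q* = 33.
Since 13 is below p* = 25, the floor does not bind and the free-market outcome prevails.
Since the control does not bind, there is no surplus.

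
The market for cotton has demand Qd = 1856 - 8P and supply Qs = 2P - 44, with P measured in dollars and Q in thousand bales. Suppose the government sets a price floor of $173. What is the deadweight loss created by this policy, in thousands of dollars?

In a free market, 1856 - 8P = 2P - 44 gives the equilibrium P* = 190, Q* = 336.
The floor of 173 is below the equilibrium price 190, so it is not binding; the market clears at P* = 190, Q* = 336.
Since the control does not bind, no trades are prevented and deadweight loss is zero.

0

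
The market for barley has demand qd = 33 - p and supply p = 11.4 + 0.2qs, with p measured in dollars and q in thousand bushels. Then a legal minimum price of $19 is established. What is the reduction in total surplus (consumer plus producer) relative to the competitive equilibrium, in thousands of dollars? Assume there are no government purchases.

9.6

Rearranging supply gives qs = 5p - 57. Equilibrium: 33 - p = 5p - 57, so 90 = 6p and p* = 15, q* = 18.
Since 19 > 15, the floor is binding.
At p = 19: qd = 33 - 19 = 14 and qs = 5·19 - 57 = 38.
Quantity traded falls to 14. At q = 14 the demand price is 33 - 14 = 19 and the supply price is (57 + 14)/5 = 14.2.
Deadweight loss = ½ · (19 - 14.2) · (18 - 14) = ½ · 4.8 · 4 = 9.6.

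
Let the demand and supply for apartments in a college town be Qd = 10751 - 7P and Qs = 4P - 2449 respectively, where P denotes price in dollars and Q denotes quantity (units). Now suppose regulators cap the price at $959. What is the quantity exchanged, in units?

Without the control the market clears where 10751 - 7P = 4P - 2449, i.e. P* = 1200 and Q* = 2351.
Because the ceiling (959) lies below the market-clearing price, it is binding.
At P = 959: Qd = 10751 - 7·959 = 4038 and Qs = 4·959 - 2449 = 1387.
The quantity actually transacted is the short side, supply: 1387.

1387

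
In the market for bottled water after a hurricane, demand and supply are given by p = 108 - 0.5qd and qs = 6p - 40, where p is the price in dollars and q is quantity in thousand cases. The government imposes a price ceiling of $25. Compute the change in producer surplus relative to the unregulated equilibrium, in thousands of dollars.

Rearranging demand gives qd = 216 - 2p. In a free market, 216 - 2p = 6p - 40 gives the equilibrium p* = 32, q* = 152.
Since 25 < 32, the ceiling is binding.
At p = 25: qd = 216 - 2·25 = 166 and qs = 6·25 - 40 = 110.
Producer surplus without the control is ½ · (32 - 20/3) · 152 = 5776/3.
With the ceiling, producers sell 110 units at 25, so PS = ½ · (25 - 20/3) · 110 = 3025/3.
Change in producer surplus = 3025/3 - 5776/3 = -917.

-917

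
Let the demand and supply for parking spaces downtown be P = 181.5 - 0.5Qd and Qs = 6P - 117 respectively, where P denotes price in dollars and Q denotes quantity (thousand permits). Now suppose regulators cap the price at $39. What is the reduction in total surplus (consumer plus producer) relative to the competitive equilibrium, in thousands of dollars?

Rearranging demand gives Qd = 363 - 2P. In a free market, 363 - 2P = 6P - 117 gives the equilibrium P* = 60, Q* = 243.
The ceiling of 39 is below the equilibrium price 60, so it binds.
At P = 39: Qd = 363 - 2·39 = 285 and Qs = 6·39 - 117 = 117.
Quantity traded falls to 117. At Q = 117 the demand price is (363 - 117)/2 = 123 and the supply price is (117 + 117)/6 = 39.
Deadweight loss = ½ · (123 - 39) · (243 - 117) = ½ · 84 · 126 = 5292.

5292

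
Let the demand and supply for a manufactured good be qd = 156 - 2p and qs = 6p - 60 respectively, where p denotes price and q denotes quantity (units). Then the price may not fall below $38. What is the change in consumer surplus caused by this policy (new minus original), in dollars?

Without the control the market clears where 156 - 2p = 6p - 60, i.e. p* = 27 and q* = 102.
The floor of 38 is above the equilibrium price 27, so it binds.
At p = 38: qd = 156 - 2·38 = 80 and qs = 6·38 - 60 = 168.
Consumer surplus without the control is ½ · (78 - 27) · 102 = 2601.
With the floor, consumers buy 80 units at 38, so CS = ½ · (78 - 38) · 80 = 1600.
Change in consumer surplus = 1600 - 2601 = -1001.

-1001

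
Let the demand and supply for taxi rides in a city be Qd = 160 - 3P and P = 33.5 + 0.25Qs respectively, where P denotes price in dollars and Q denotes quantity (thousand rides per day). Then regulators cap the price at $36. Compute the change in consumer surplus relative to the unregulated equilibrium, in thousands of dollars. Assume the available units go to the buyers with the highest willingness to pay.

Rearranging supply gives Qs = 4P - 134. In a free market, 160 - 3P = 4P - 134 gives the equilibrium P* = 42, Q* = 34.
Since 36 < 42, the ceiling is binding.
At P = 36: Qd = 160 - 3·36 = 52 and Qs = 4·36 - 134 = 10.
Consumer surplus without the control is ½ · (160/3 - 42) · 34 = 578/3.
With the ceiling, 10 units are sold at 36 (assume they go to the highest-value buyers). The demand price at Q = 10 is 50, so CS = ½ · [(160/3 - 36) + (50 - 36)] · 10 = 470/3.
Change in consumer surplus = 470/3 - 578/3 = -36.

-36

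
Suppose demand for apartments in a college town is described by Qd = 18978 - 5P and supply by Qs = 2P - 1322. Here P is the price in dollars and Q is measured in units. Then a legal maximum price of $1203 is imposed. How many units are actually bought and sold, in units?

1084

In a free market, 18978 - 5P = 2P - 1322 gives the equilibrium P* = 2900, Q* = 4478.
The ceiling of 1203 is below the equilibrium price 2900, so it binds.
At P = 1203: Qd = 18978 - 5·1203 = 12963 and Qs = 2·1203 - 1322 = 1084.
The quantity actually transacted is the short side, supply: 1084.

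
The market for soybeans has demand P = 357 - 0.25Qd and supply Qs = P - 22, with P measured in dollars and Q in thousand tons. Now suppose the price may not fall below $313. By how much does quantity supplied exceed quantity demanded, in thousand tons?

Rearranging demand gives Qd = 1428 - 4P. In a free market, 1428 - 4P = P - 22 gives the equilibrium P* = 290, Q* = 268.
Because the floor (313) lies above the market-clearing price, it is binding.
At P = 313: Qd = 1428 - 4·313 = 176 and Qs = 313 - 22 = 291.
Surplus = Qs - Qd = 291 - 176 = 115.

115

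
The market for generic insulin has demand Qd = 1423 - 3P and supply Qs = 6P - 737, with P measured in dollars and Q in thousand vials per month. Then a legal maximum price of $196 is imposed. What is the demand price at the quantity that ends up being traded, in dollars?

Setting quantity demanded equal to quantity supplied, 1423 - 3P = 6P - 737, gives P* = 240 and Q* = 703.
The ceiling of 196 is below the equilibrium price 240, so it binds.
At P = 196: Qd = 1423 - 3·196 = 835 and Qs = 6·196 - 737 = 439.
Only 439 units reach the market. On the demand curve, the marginal buyer's willingness to pay at Q = 439 is (1423 - 439)/3 = 328.

328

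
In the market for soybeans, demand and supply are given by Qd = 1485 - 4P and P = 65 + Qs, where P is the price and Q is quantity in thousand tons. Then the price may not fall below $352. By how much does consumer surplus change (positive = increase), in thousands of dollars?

-6762

Rearranging supply gives Qs = P - 65. Without the control the market clears where 1485 - 4P = P - 65, i.e. P* = 310 and Q* = 245.
Since 352 > 310, the floor is binding.
At P = 352: Qd = 1485 - 4·352 = 77 and Qs = 352 - 65 = 287.
Consumer surplus without the control is ½ · (371.25 - 310) · 245 = 7503.125.
With the floor, consumers buy 77 units at 352, so CS = ½ · (371.25 - 352) · 77 = 741.125.
Change in consumer surplus = 741.125 - 7503.125 = -6762.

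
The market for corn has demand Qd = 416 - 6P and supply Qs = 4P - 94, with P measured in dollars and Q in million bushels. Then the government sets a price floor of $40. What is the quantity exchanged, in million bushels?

110

Setting quantity demanded equal to quantity supplied, 416 - 6P = 4P - 94, gives P* = 51 and Q* = 110.
The floor of 40 is below the equilibrium price 51, so it is not binding; the market clears at P* = 51, Q* = 110.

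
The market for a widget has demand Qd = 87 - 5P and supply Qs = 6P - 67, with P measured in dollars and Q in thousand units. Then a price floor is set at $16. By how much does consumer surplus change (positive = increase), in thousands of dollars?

In a free market, 87 - 5P = 6P - 67 gives the equilibrium P* = 14, Q* = 17.
Since 16 > 14, the floor is binding.
At P = 16: Qd = 87 - 5·16 = 7 and Qs = 6·16 - 67 = 29.
Consumer surplus without the control is ½ · (17.4 - 14) · 17 = 28.9.
With the floor, consumers buy 7 units at 16, so CS = ½ · (17.4 - 16) · 7 = 4.9.
Change in consumer surplus = 4.9 - 28.9 = -24.

-24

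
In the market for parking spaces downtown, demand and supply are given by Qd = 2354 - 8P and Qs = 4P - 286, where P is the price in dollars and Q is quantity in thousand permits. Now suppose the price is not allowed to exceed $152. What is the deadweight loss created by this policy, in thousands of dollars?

13872

Equilibrium: 2354 - 8P = 4P - 286, so 2640 = 12P and P* = 220, Q* = 594.
The ceiling of 152 is below the equilibrium price 220, so it binds.
At P = 152: Qd = 2354 - 8·152 = 1138 and Qs = 4·152 - 286 = 322.
Quantity traded falls to 322. At Q = 322 the demand price is (2354 - 322)/8 = 254 and the supply price is (286 + 322)/4 = 152.
Deadweight loss = ½ · (254 - 152) · (594 - 322) = ½ · 102 · 272 = 13872.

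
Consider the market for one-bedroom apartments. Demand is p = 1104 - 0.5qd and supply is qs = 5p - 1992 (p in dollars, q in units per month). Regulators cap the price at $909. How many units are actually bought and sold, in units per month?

Rearranging demand gives qd = 2208 - 2p. Without the control the market clears where 2208 - 2p = 5p - 1992, i.e. p* = 600 and q* = 1008.
The ceiling of 909 is above the equilibrium price 600, so it is not binding; the market clears at p* = 600, q* = 1008.

1008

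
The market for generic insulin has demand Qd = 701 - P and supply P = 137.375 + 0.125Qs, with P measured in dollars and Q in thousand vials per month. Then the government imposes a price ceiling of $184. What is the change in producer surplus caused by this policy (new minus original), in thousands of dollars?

-6992

Rearranging supply gives Qs = 8P - 1099. In a free market, 701 - P = 8P - 1099 gives the equilibrium P* = 200, Q* = 501.
The ceiling of 184 is below the equilibrium price 200, so it binds.
At P = 184: Qd = 701 - 184 = 517 and Qs = 8·184 - 1099 = 373.
Producer surplus without the control is ½ · (200 - 137.375) · 501 = 15687.5625.
With the ceiling, producers sell 373 units at 184, so PS = ½ · (184 - 137.375) · 373 = 8695.5625.
Change in producer surplus = 8695.5625 - 15687.5625 = -6992.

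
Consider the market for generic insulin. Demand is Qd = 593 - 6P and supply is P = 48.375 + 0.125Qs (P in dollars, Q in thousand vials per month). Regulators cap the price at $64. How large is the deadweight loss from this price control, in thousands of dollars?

336

Rearranging supply gives Qs = 8P - 387. Setting quantity demanded equal to quantity supplied, 593 - 6P = 8P - 387, gives P* = 70 and Q* = 173.
The ceiling of 64 is below the equilibrium price 70, so it binds.
At P = 64: Qd = 593 - 6·64 = 209 and Qs = 8·64 - 387 = 125.
Quantity traded falls to 125. At Q = 125 the demand price is (593 - 125)/6 = 78 and the supply price is (387 + 125)/8 = 64.
Deadweight loss = ½ · (78 - 64) · (173 - 125) = ½ · 14 · 48 = 336.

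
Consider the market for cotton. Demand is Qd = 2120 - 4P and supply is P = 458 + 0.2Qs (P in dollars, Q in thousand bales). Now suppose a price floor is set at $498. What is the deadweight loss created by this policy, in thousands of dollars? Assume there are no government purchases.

230.4

Rearranging supply gives Qs = 5P - 2290. Without the control the market clears where 2120 - 4P = 5P - 2290, i.e. P* = 490 and Q* = 160.
The floor of 498 is above the equilibrium price 490, so it binds.
At P = 498: Qd = 2120 - 4·498 = 128 and Qs = 5·498 - 2290 = 200.
Quantity traded falls to 128. At Q = 128 the demand price is (2120 - 128)/4 = 498 and the supply price is (2290 + 128)/5 = 483.6.
Deadweight loss = ½ · (498 - 483.6) · (160 - 128) = ½ · 14.4 · 32 = 230.4.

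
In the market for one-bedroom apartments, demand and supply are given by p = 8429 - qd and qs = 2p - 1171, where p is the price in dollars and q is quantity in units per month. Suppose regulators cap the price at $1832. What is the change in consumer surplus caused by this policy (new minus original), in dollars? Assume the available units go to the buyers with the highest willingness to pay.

Rearranging demand gives qd = 8429 - p. Setting quantity demanded equal to quantity supplied, 8429 - p = 2p - 1171, gives p* = 3200 and q* = 5229.
Since 1832 < 3200, the ceiling is binding.
At p = 1832: qd = 8429 - 1832 = 6597 and qs = 2·1832 - 1171 = 2493.
Consumer surplus without the control is ½ · (8429 - 3200) · 5229 = 13671220.5.
With the ceiling, 2493 units are sold at 1832 (assume they go to the highest-value buyers). The demand price at q = 2493 is 5936, so CS = ½ · [(8429 - 1832) + (5936 - 1832)] · 2493 = 13338796.5.
Change in consumer surplus = 13338796.5 - 13671220.5 = -332424.

-332424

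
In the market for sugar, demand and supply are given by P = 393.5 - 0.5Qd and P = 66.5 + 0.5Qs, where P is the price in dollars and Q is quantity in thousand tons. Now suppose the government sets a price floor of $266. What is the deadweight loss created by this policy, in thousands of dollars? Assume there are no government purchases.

Rearranging demand gives Qd = 787 - 2P; rearranging supply gives Qs = 2P - 133. Without the control the market clears where 787 - 2P = 2P - 133, i.e. P* = 230 and Q* = 327.
The floor of 266 is above the equilibrium price 230, so it binds.
At P = 266: Qd = 787 - 2·266 = 255 and Qs = 2·266 - 133 = 399.
Quantity traded falls to 255. At Q = 255 the demand price is (787 - 255)/2 = 266 and the supply price is (133 + 255)/2 = 194.
Deadweight loss = ½ · (266 - 194) · (327 - 255) = ½ · 72 · 72 = 2592.

2592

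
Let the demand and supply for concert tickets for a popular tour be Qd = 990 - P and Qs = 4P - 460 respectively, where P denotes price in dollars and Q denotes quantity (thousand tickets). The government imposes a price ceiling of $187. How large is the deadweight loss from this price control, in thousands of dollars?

Equilibrium: 990 - P = 4P - 460, so 1450 = 5P and P* = 290, Q* = 700.
Because the ceiling (187) lies below the market-clearing price, it is binding.
At P = 187: Qd = 990 - 187 = 803 and Qs = 4·187 - 460 = 288.
Quantity traded falls to 288. At Q = 288 the demand price is 990 - 288 = 702 and the supply price is (460 + 288)/4 = 187.
Deadweight loss = ½ · (702 - 187) · (700 - 288) = ½ · 515 · 412 = 106090.

106090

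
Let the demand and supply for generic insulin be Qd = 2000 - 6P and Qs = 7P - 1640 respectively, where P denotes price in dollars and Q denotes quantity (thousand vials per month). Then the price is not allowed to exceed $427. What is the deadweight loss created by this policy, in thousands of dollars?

In a free market, 2000 - 6P = 7P - 1640 gives the equilibrium P* = 280, Q* = 320.
The ceiling of 427 is above the equilibrium price 280, so it is not binding; the market clears at P* = 280, Q* = 320.
Since the control does not bind, no trades are prevented and deadweight loss is zero.

0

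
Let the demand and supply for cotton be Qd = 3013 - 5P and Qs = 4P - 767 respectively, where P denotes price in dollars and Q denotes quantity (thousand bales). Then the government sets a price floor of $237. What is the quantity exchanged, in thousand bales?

913

In a free market, 3013 - 5P = 4P - 767 gives the equilibrium P* = 420, Q* = 913.
Since 237 is below P* = 420, the floor does not bind and the free-market outcome prevails.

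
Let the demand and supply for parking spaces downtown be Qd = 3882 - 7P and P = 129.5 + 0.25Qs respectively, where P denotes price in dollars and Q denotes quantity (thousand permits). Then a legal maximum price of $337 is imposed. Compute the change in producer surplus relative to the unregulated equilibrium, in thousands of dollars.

-60228

Rearranging supply gives Qs = 4P - 518. Setting quantity demanded equal to quantity supplied, 3882 - 7P = 4P - 518, gives P* = 400 and Q* = 1082.
The ceiling of 337 is below the equilibrium price 400, so it binds.
At P = 337: Qd = 3882 - 7·337 = 1523 and Qs = 4·337 - 518 = 830.
Producer surplus without the control is ½ · (400 - 129.5) · 1082 = 146340.5.
With the ceiling, producers sell 830 units at 337, so PS = ½ · (337 - 129.5) · 830 = 86112.5.
Change in producer surplus = 86112.5 - 146340.5 = -60228.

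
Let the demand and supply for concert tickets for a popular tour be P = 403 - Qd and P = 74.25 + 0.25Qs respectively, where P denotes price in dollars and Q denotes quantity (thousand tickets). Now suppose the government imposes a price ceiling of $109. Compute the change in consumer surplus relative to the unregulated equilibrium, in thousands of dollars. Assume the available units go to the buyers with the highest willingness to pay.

Rearranging demand gives Qd = 403 - P; rearranging supply gives Qs = 4P - 297. In a free market, 403 - P = 4P - 297 gives the equilibrium P* = 140, Q* = 263.
Since 109 < 140, the ceiling is binding.
At P = 109: Qd = 403 - 109 = 294 and Qs = 4·109 - 297 = 139.
Consumer surplus without the control is ½ · (403 - 140) · 263 = 34584.5.
With the ceiling, 139 units are sold at 109 (assume they go to the highest-value buyers). The demand price at Q = 139 is 264, so CS = ½ · [(403 - 109) + (264 - 109)] · 139 = 31205.5.
Change in consumer surplus = 31205.5 - 34584.5 = -3379.

-3379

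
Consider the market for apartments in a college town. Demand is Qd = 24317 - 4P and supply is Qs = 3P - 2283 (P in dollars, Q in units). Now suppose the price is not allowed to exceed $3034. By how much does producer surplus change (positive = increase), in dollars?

Equilibrium: 24317 - 4P = 3P - 2283, so 26600 = 7P and P* = 3800, Q* = 9117.
The ceiling of 3034 is below the equilibrium price 3800, so it binds.
At P = 3034: Qd = 24317 - 4·3034 = 12181 and Qs = 3·3034 - 2283 = 6819.
Producer surplus without the control is ½ · (3800 - 761) · 9117 = 13853281.5.
With the ceiling, producers sell 6819 units at 3034, so PS = ½ · (3034 - 761) · 6819 = 7749793.5.
Change in producer surplus = 7749793.5 - 13853281.5 = -6103488.

-6103488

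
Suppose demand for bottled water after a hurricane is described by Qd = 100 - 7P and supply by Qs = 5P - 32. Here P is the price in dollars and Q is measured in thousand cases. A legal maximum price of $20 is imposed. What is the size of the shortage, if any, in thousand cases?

Equilibrium: 100 - 7P = 5P - 32, so 132 = 12P and P* = 11, Q* = 23.
The ceiling of 20 is above the equilibrium price 11, so it is not binding; the market clears at P* = 11, Q* = 23.
Since the control does not bind, there is no shortage.

0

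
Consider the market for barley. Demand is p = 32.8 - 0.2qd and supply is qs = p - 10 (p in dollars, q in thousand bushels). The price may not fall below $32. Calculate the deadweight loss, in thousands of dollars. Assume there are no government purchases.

135

Rearranging demand gives qd = 164 - 5p. Without the control the market clears where 164 - 5p = p - 10, i.e. p* = 29 and q* = 19.
The floor of 32 is above the equilibrium price 29, so it binds.
At p = 32: qd = 164 - 5·32 = 4 and qs = 32 - 10 = 22.
Quantity traded falls to 4. At q = 4 the demand price is (164 - 4)/5 = 32 and the supply price is 10 + 4 = 14.
Deadweight loss = ½ · (32 - 14) · (19 - 4) = ½ · 18 · 15 = 135.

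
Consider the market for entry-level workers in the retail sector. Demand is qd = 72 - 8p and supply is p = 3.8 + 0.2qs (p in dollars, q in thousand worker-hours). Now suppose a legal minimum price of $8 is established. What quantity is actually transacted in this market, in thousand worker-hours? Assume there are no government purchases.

8

Rearranging supply gives qs = 5p - 19. In a free market, 72 - 8p = 5p - 19 gives the equilibrium p* = 7, q* = 16.
The floor of 8 is above the equilibrium price 7, so it binds.
At p = 8: qd = 72 - 8·8 = 8 and qs = 5·8 - 19 = 21.
The quantity actually transacted is the short side, demand: 8.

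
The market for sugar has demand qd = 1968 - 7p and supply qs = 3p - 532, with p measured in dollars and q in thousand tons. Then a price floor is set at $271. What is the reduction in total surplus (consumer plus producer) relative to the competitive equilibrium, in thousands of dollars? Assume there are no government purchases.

Setting quantity demanded equal to quantity supplied, 1968 - 7p = 3p - 532, gives p* = 250 and q* = 218.
Because the floor (271) lies above the market-clearing price, it is binding.
At p = 271: qd = 1968 - 7·271 = 71 and qs = 3·271 - 532 = 281.
Quantity traded falls to 71. At q = 71 the demand price is (1968 - 71)/7 = 271 and the supply price is (532 + 71)/3 = 201.
Deadweight loss = ½ · (271 - 201) · (218 - 71) = ½ · 70 · 147 = 5145.

5145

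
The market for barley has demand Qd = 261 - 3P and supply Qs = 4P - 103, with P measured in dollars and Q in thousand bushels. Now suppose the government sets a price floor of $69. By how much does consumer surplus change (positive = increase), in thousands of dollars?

Without the control the market clears where 261 - 3P = 4P - 103, i.e. P* = 52 and Q* = 105.
Since 69 > 52, the floor is binding.
At P = 69: Qd = 261 - 3·69 = 54 and Qs = 4·69 - 103 = 173.
Consumer surplus without the control is ½ · (87 - 52) · 105 = 1837.5.
With the floor, consumers buy 54 units at 69, so CS = ½ · (87 - 69) · 54 = 486.
Change in consumer surplus = 486 - 1837.5 = -1351.5.

-1351.5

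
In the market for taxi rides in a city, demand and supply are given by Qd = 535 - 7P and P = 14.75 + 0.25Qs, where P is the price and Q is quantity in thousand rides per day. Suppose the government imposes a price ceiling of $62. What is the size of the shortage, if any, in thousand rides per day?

Rearranging supply gives Qs = 4P - 59. Setting quantity demanded equal to quantity supplied, 535 - 7P = 4P - 59, gives P* = 54 and Q* = 157.
Since 62 is above P* = 54, the ceiling does not bind and the free-market outcome prevails.
Since the control does not bind, there is no shortage.

0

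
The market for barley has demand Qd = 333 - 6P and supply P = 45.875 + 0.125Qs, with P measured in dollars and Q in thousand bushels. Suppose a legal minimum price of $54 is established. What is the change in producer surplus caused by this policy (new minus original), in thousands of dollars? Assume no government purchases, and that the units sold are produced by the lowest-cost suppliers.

Rearranging supply gives Qs = 8P - 367. Without the control the market clears where 333 - 6P = 8P - 367, i.e. P* = 50 and Q* = 33.
Since 54 > 50, the floor is binding.
At P = 54: Qd = 333 - 6·54 = 9 and Qs = 8·54 - 367 = 65.
Producer surplus without the control is ½ · (50 - 45.875) · 33 = 68.0625.
With the floor, 9 units are sold at 54. The supply price at Q = 9 is 47, so PS = ½ · [(54 - 45.875) + (54 - 47)] · 9 = 68.0625.
Change in producer surplus = 68.0625 - 68.0625 = 0.

0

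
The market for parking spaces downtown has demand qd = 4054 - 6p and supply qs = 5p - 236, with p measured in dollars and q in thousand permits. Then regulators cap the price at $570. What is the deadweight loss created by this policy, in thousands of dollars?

In a free market, 4054 - 6p = 5p - 236 gives the equilibrium p* = 390, q* = 1714.
Since 570 is above p* = 390, the ceiling does not bind and the free-market outcome prevails.
Since the control does not bind, no trades are prevented and deadweight loss is zero.

0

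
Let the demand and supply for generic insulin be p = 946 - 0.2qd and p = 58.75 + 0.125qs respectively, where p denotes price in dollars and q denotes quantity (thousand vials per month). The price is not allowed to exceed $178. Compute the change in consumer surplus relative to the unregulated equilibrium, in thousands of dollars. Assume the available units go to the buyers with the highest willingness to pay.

Rearranging demand gives qd = 4730 - 5p; rearranging supply gives qs = 8p - 470. In a free market, 4730 - 5p = 8p - 470 gives the equilibrium p* = 400, q* = 2730.
The ceiling of 178 is below the equilibrium price 400, so it binds.
At p = 178: qd = 4730 - 5·178 = 3840 and qs = 8·178 - 470 = 954.
Consumer surplus without the control is ½ · (946 - 400) · 2730 = 745290.
With the ceiling, 954 units are sold at 178 (assume they go to the highest-value buyers). The demand price at q = 954 is 755.2, so CS = ½ · [(946 - 178) + (755.2 - 178)] · 954 = 641660.4.
Change in consumer surplus = 641660.4 - 745290 = -103629.6.

-103629.6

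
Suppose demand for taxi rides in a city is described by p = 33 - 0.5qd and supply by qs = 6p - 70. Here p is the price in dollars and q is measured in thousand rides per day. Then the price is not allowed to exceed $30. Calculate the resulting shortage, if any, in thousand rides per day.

Rearranging demand gives qd = 66 - 2p. Setting quantity demanded equal to quantity supplied, 66 - 2p = 6p - 70, gives p* = 17 and q* = 32.
The ceiling of 30 is above the equilibrium price 17, so it is not binding; the market clears at p* = 17, q* = 32.
Since the control does not bind, there is no shortage.

0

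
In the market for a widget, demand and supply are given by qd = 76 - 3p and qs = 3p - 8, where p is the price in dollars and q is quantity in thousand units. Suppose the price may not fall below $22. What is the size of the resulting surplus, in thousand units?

48

Without the control the market clears where 76 - 3p = 3p - 8, i.e. p* = 14 and q* = 34.
The floor of 22 is above the equilibrium price 14, so it binds.
At p = 22: qd = 76 - 3·22 = 10 and qs = 3·22 - 8 = 58.
Surplus = qs - qd = 58 - 10 = 48.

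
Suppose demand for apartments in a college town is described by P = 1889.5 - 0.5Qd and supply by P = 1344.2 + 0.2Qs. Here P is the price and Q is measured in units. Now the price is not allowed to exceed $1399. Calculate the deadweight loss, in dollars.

89258.75

Rearranging demand gives Qd = 3779 - 2P; rearranging supply gives Qs = 5P - 6721. Without the control the market clears where 3779 - 2P = 5P - 6721, i.e. P* = 1500 and Q* = 779.
Because the ceiling (1399) lies below the market-clearing price, it is binding.
At P = 1399: Qd = 3779 - 2·1399 = 981 and Qs = 5·1399 - 6721 = 274.
Quantity traded falls to 274. At Q = 274 the demand price is (3779 - 274)/2 = 1752.5 and the supply price is (6721 + 274)/5 = 1399.
Deadweight loss = ½ · (1752.5 - 1399) · (779 - 274) = ½ · 353.5 · 505 = 89258.75.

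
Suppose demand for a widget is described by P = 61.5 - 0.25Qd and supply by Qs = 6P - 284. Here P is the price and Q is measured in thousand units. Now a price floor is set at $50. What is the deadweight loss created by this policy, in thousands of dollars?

0

Rearranging demand gives Qd = 246 - 4P. Setting quantity demanded equal to quantity supplied, 246 - 4P = 6P - 284, gives P* = 53 and Q* = 34.
The floor of 50 is below the equilibrium price 53, so it is not binding; the market clears at P* = 53, Q* = 34.
Since the control does not bind, no trades are prevented and deadweight loss is zero.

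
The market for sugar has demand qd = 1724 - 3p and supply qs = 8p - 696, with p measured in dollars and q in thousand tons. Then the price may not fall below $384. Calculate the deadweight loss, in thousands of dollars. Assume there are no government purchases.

55473

Without the control the market clears where 1724 - 3p = 8p - 696, i.e. p* = 220 and q* = 1064.
The floor of 384 is above the equilibrium price 220, so it binds.
At p = 384: qd = 1724 - 3·384 = 572 and qs = 8·384 - 696 = 2376.
Quantity traded falls to 572. At q = 572 the demand price is (1724 - 572)/3 = 384 and the supply price is (696 + 572)/8 = 158.5.
Deadweight loss = ½ · (384 - 158.5) · (1064 - 572) = ½ · 225.5 · 492 = 55473.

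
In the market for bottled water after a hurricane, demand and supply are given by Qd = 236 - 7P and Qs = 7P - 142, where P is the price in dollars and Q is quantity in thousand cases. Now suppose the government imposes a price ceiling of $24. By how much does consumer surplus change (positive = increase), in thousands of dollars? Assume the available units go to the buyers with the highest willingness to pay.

46.5

Without the control the market clears where 236 - 7P = 7P - 142, i.e. P* = 27 and Q* = 47.
Since 24 < 27, the ceiling is binding.
At P = 24: Qd = 236 - 7·24 = 68 and Qs = 7·24 - 142 = 26.
Consumer surplus without the control is ½ · (236/7 - 27) · 47 = 2209/14.
With the ceiling, 26 units are sold at 24 (assume they go to the highest-value buyers). The demand price at Q = 26 is 30, so CS = ½ · [(236/7 - 24) + (30 - 24)] · 26 = 1430/7.
Change in consumer surplus = 1430/7 - 2209/14 = 46.5.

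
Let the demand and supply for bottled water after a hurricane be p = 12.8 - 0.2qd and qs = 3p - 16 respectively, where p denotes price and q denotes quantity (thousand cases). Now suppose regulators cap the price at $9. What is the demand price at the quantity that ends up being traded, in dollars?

Rearranging demand gives qd = 64 - 5p. Setting quantity demanded equal to quantity supplied, 64 - 5p = 3p - 16, gives p* = 10 and q* = 14.
Since 9 < 10, the ceiling is binding.
At p = 9: qd = 64 - 5·9 = 19 and qs = 3·9 - 16 = 11.
Only 11 units reach the market. On the demand curve, the marginal buyer's willingness to pay at q = 11 is (64 - 11)/5 = 10.6.

10.6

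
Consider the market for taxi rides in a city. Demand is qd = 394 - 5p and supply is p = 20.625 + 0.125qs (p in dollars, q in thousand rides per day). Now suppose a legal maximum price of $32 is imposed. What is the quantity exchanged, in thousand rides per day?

91

Rearranging supply gives qs = 8p - 165. Without the control the market clears where 394 - 5p = 8p - 165, i.e. p* = 43 and q* = 179.
The ceiling of 32 is below the equilibrium price 43, so it binds.
At p = 32: qd = 394 - 5·32 = 234 and qs = 8·32 - 165 = 91.
The quantity actually transacted is the short side, supply: 91.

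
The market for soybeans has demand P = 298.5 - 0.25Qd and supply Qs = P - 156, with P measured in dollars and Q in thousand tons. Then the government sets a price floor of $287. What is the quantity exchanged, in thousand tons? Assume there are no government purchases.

Rearranging demand gives Qd = 1194 - 4P. Setting quantity demanded equal to quantity supplied, 1194 - 4P = P - 156, gives P* = 270 and Q* = 114.
Because the floor (287) lies above the market-clearing price, it is binding.
At P = 287: Qd = 1194 - 4·287 = 46 and Qs = 287 - 156 = 131.
The quantity actually transacted is the short side, demand: 46.

46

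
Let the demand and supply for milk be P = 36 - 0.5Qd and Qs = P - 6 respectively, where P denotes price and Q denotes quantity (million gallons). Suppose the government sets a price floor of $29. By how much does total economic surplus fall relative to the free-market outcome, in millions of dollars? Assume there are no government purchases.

Rearranging demand gives Qd = 72 - 2P. Setting quantity demanded equal to quantity supplied, 72 - 2P = P - 6, gives P* = 26 and Q* = 20.
Because the floor (29) lies above the market-clearing price, it is binding.
At P = 29: Qd = 72 - 2·29 = 14 and Qs = 29 - 6 = 23.
Quantity traded falls to 14. At Q = 14 the demand price is (72 - 14)/2 = 29 and the supply price is 6 + 14 = 20.
Deadweight loss = ½ · (29 - 20) · (20 - 14) = ½ · 9 · 6 = 27.

27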